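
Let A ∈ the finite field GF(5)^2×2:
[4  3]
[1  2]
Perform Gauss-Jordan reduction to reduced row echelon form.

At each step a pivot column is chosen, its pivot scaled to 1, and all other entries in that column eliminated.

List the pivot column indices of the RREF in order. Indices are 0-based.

pivot columns: 0

[1] R0 /= 4  ⇒  (1, 2)
     R1 -= 1·R0  ⇒  (0, 0)
column 1 empty below row 1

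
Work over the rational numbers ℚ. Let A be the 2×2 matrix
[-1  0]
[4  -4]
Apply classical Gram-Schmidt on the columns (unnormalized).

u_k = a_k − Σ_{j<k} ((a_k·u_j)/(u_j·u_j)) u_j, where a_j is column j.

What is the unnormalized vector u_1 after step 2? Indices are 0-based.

Step 1: u_0 = a_0 = (-1, 4).
Step 2: u_1 = a_1 − (-16/17)·u_0 = (-16/17, -4/17).

u_1 = (-16/17, -4/17)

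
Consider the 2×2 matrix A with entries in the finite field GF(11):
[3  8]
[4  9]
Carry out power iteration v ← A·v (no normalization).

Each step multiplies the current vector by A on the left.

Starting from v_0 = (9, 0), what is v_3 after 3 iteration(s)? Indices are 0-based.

v_0 = (9, 0).
v_1 = A·v_0 = (5, 3).
v_2 = A·v_1 = (6, 3).
v_3 = A·v_2 = (9, 7).

v_3 = (9, 7)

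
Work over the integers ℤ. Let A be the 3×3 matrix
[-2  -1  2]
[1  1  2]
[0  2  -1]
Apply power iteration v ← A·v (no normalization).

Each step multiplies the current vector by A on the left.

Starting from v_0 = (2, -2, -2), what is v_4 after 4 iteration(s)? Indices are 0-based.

v_4 = (14, -80, -6)

v_0 = (2, -2, -2).
v_1 = A·v_0 = (-6, -4, -2).
v_2 = A·v_1 = (12, -14, -6).
v_3 = A·v_2 = (-22, -14, -22).
v_4 = A·v_3 = (14, -80, -6).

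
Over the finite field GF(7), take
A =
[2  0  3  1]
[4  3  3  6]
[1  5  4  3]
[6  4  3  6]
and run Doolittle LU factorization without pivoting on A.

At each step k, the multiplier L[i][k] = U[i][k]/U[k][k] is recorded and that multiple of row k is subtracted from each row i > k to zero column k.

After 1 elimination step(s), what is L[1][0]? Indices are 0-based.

L[1][0] = 2

Step 1: pivot at (0,0) is 2.
  row1 ← row1 − (2)·row0  ⇒  L[1][0]=2, U row1=(0, 3, 4, 4)
  row2 ← row2 − (4)·row0  ⇒  L[2][0]=4, U row2=(0, 5, 6, 6)
  row3 ← row3 − (3)·row0  ⇒  L[3][0]=3, U row3=(0, 4, 1, 3)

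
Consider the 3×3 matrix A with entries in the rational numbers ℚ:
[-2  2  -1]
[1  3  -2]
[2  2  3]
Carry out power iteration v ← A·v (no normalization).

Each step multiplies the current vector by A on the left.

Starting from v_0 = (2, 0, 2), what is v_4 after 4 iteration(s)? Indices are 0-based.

v_4 = (-78, -400, -478)

v_0 = (2, 0, 2).
v_1 = A·v_0 = (-6, -2, 10).
v_2 = A·v_1 = (-2, -32, 14).
v_3 = A·v_2 = (-74, -126, -26).
v_4 = A·v_3 = (-78, -400, -478).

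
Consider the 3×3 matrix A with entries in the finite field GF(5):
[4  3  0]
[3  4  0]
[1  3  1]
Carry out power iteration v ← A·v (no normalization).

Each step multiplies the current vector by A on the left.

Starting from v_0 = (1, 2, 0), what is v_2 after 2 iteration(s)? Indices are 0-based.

v_0 = (1, 2, 0).
v_1 = A·v_0 = (0, 1, 2).
v_2 = A·v_1 = (3, 4, 0).

v_2 = (3, 4, 0)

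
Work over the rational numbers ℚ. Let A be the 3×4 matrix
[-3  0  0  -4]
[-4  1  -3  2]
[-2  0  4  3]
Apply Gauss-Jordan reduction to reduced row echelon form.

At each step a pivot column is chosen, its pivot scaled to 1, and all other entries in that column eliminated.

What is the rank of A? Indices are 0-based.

rank = 3

pivot(0,0)=-3: scale R0 → (1, 0, 0, 4/3)
  clear (1,0): R1 −= (-4)R0 → (0, 1, -3, 22/3)
  clear (2,0): R2 −= (-2)R0 → (0, 0, 4, 17/3)
pivot(1,1)=1: scale R1 → (0, 1, -3, 22/3)
pivot(2,2)=4: scale R2 → (0, 0, 1, 17/12)
  clear (1,2): R1 −= (-3)R2 → (0, 1, 0, 139/12)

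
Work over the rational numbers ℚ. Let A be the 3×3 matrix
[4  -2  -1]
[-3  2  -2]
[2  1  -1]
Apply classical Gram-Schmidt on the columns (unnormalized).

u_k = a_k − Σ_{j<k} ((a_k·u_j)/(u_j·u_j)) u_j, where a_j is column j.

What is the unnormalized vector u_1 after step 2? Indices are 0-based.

Step 1: u_0 = a_0 = (4, -3, 2).
Step 2: u_1 = a_1 − (-12/29)·u_0 = (-10/29, 22/29, 53/29).

u_1 = (-10/29, 22/29, 53/29)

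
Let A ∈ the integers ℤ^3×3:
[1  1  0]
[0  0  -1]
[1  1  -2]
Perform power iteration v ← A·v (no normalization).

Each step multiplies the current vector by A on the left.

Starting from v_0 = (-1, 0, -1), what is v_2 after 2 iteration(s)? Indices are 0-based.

v_0 = (-1, 0, -1).
v_1 = A·v_0 = (-1, 1, 1).
v_2 = A·v_1 = (0, -1, -2).

v_2 = (0, -1, -2)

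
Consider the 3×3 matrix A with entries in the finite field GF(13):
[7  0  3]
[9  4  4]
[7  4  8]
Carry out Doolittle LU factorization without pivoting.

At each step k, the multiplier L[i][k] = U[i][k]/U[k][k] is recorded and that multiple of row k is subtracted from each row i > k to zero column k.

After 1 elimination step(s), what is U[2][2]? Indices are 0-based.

Step 1: pivot at (0,0) is 7.
  row1 ← row1 − (5)·row0  ⇒  L[1][0]=5, U row1=(0, 4, 2)
  row2 ← row2 − (1)·row0  ⇒  L[2][0]=1, U row2=(0, 4, 5)

U[2][2] = 5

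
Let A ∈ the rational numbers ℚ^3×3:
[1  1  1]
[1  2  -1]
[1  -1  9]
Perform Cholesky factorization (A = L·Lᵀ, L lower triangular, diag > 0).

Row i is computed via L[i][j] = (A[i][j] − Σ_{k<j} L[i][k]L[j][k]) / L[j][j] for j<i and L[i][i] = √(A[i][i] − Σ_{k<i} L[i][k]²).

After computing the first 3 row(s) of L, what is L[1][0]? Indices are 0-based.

Step 1: L[0][0] = √(1) = 1.
  L[1][0] = (1) / L[0][0] = 1.
Step 2: L[1][1] = √(1) = 1.
  L[2][0] = (1) / L[0][0] = 1.
  L[2][1] = (-2) / L[1][1] = -2.
Step 3: L[2][2] = √(4) = 2.

L[1][0] = 1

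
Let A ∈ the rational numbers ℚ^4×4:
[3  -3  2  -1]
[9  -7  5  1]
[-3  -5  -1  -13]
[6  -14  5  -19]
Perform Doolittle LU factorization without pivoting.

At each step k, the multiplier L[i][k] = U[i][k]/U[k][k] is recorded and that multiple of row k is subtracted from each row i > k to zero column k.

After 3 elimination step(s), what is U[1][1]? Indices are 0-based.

k=0: U[0][0]=3
  eliminate (1,0): mult=3, new row 1: (0, 2, -1, 4); set L[1][0]=3
  eliminate (2,0): mult=-1, new row 2: (0, -8, 1, -14); set L[2][0]=-1
  eliminate (3,0): mult=2, new row 3: (0, -8, 1, -17); set L[3][0]=2
k=1: U[1][1]=2
  eliminate (2,1): mult=-4, new row 2: (0, 0, -3, 2); set L[2][1]=-4
  eliminate (3,1): mult=-4, new row 3: (0, 0, -3, -1); set L[3][1]=-4
k=2: U[2][2]=-3
  eliminate (3,2): mult=1, new row 3: (0, 0, 0, -3); set L[3][2]=1

U[1][1] = 2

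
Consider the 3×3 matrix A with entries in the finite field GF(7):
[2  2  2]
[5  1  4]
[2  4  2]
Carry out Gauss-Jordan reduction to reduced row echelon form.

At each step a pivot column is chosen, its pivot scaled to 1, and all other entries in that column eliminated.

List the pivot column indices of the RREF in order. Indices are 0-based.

[1] R0 /= 2  ⇒  (1, 1, 1)
     R1 -= 5·R0  ⇒  (0, 3, 6)
     R2 -= 2·R0  ⇒  (0, 2, 0)
[2] R1 /= 3  ⇒  (0, 1, 2)
     R0 -= 1·R1  ⇒  (1, 0, 6)
     R2 -= 2·R1  ⇒  (0, 0, 3)
[3] R2 /= 3  ⇒  (0, 0, 1)
     R0 -= 6·R2  ⇒  (1, 0, 0)
     R1 -= 2·R2  ⇒  (0, 1, 0)

pivot columns: 0, 1, 2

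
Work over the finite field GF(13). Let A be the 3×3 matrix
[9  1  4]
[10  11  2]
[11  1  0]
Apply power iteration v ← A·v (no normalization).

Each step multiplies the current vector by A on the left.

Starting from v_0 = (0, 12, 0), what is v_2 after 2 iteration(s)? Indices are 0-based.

v_2 = (2, 10, 4)

v_0 = (0, 12, 0).
v_1 = A·v_0 = (12, 2, 12).
v_2 = A·v_1 = (2, 10, 4).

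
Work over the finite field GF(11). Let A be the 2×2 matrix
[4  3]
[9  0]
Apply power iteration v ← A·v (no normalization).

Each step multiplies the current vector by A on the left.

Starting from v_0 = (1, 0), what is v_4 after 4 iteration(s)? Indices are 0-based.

v_4 = (4, 1)

v_0 = (1, 0).
v_1 = A·v_0 = (4, 9).
v_2 = A·v_1 = (10, 3).
v_3 = A·v_2 = (5, 2).
v_4 = A·v_3 = (4, 1).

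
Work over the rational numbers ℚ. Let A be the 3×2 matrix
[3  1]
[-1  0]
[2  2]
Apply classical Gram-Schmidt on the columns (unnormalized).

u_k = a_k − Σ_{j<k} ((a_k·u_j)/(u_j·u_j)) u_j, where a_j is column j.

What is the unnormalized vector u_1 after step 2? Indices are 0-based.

Step 1: u_0 = a_0 = (3, -1, 2).
Step 2: u_1 = a_1 − (1/2)·u_0 = (-1/2, 1/2, 1).

u_1 = (-1/2, 1/2, 1)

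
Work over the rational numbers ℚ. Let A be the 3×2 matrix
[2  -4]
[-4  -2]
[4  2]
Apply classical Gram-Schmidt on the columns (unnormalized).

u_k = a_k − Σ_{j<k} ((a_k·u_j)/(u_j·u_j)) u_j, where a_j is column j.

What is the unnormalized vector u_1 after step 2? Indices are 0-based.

u_1 = (-40/9, -10/9, 10/9)

Step 1: u_0 = a_0 = (2, -4, 4).
Step 2: u_1 = a_1 − (2/9)·u_0 = (-40/9, -10/9, 10/9).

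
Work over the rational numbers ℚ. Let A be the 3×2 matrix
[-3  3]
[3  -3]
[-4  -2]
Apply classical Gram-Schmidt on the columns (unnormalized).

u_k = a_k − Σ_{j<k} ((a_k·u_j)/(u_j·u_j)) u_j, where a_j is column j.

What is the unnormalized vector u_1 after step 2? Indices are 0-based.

u_1 = (36/17, -36/17, -54/17)

Step 1: u_0 = a_0 = (-3, 3, -4).
Step 2: u_1 = a_1 − (-5/17)·u_0 = (36/17, -36/17, -54/17).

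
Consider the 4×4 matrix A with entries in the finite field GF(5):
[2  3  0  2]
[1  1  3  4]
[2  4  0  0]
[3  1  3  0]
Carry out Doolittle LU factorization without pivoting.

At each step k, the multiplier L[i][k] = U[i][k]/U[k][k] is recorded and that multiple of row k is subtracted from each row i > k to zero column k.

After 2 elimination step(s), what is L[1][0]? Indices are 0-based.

L[1][0] = 3

k=0: U[0][0]=2
  eliminate (1,0): mult=3, new row 1: (0, 2, 3, 3); set L[1][0]=3
  eliminate (2,0): mult=1, new row 2: (0, 1, 0, 3); set L[2][0]=1
  eliminate (3,0): mult=4, new row 3: (0, 4, 3, 2); set L[3][0]=4
k=1: U[1][1]=2
  eliminate (2,1): mult=3, new row 2: (0, 0, 1, 4); set L[2][1]=3
  eliminate (3,1): mult=2, new row 3: (0, 0, 2, 1); set L[3][1]=2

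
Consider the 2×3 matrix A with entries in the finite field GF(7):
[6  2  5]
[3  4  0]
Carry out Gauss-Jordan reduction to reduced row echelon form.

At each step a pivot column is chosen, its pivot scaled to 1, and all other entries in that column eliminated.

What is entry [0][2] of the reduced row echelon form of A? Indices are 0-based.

M[0][2] = 5

pivot(0,0)=6: scale R0 → (1, 5, 2)
  clear (1,0): R1 −= (3)R0 → (0, 3, 1)
pivot(1,1)=3: scale R1 → (0, 1, 5)
  clear (0,1): R0 −= (5)R1 → (1, 0, 5)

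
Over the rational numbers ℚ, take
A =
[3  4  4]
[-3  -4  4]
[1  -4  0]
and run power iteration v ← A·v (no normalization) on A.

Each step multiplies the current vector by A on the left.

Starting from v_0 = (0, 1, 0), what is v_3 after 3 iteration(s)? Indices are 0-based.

v_0 = (0, 1, 0).
v_1 = A·v_0 = (4, -4, -4).
v_2 = A·v_1 = (-20, -12, 20).
v_3 = A·v_2 = (-28, 188, 28).

v_3 = (-28, 188, 28)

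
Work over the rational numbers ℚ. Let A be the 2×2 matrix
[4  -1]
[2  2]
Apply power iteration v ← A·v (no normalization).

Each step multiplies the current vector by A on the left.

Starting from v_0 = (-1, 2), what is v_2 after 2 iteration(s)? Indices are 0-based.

v_0 = (-1, 2).
v_1 = A·v_0 = (-6, 2).
v_2 = A·v_1 = (-26, -8).

v_2 = (-26, -8)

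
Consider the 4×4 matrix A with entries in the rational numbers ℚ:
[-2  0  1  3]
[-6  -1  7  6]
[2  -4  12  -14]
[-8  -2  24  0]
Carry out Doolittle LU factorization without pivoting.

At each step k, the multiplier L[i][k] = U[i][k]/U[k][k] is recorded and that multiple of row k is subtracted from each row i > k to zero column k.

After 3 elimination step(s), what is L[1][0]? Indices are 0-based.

Step 1: pivot at (0,0) is -2.
  row1 ← row1 − (3)·row0  ⇒  L[1][0]=3, U row1=(0, -1, 4, -3)
  row2 ← row2 − (-1)·row0  ⇒  L[2][0]=-1, U row2=(0, -4, 13, -11)
  row3 ← row3 − (4)·row0  ⇒  L[3][0]=4, U row3=(0, -2, 20, -12)
Step 2: pivot at (1,1) is -1.
  row2 ← row2 − (4)·row1  ⇒  L[2][1]=4, U row2=(0, 0, -3, 1)
  row3 ← row3 − (2)·row1  ⇒  L[3][1]=2, U row3=(0, 0, 12, -6)
Step 3: pivot at (2,2) is -3.
  row3 ← row3 − (-4)·row2  ⇒  L[3][2]=-4, U row3=(0, 0, 0, -2)

L[1][0] = 3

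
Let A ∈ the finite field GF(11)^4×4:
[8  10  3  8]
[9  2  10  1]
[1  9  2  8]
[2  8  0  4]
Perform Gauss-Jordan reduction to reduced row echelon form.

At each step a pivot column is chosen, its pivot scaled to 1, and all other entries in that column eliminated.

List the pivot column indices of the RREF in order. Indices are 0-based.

pivot columns: 0, 1, 2, 3

pivot(0,0)=8: scale R0 → (1, 4, 10, 1)
  clear (1,0): R1 −= (9)R0 → (0, 10, 8, 3)
  clear (2,0): R2 −= (1)R0 → (0, 5, 3, 7)
  clear (3,0): R3 −= (2)R0 → (0, 0, 2, 2)
pivot(1,1)=10: scale R1 → (0, 1, 3, 8)
  clear (0,1): R0 −= (4)R1 → (1, 0, 9, 2)
  clear (2,1): R2 −= (5)R1 → (0, 0, 10, 0)
pivot(2,2)=10: scale R2 → (0, 0, 1, 0)
  clear (0,2): R0 −= (9)R2 → (1, 0, 0, 2)
  clear (1,2): R1 −= (3)R2 → (0, 1, 0, 8)
  clear (3,2): R3 −= (2)R2 → (0, 0, 0, 2)
pivot(3,3)=2: scale R3 → (0, 0, 0, 1)
  clear (0,3): R0 −= (2)R3 → (1, 0, 0, 0)
  clear (1,3): R1 −= (8)R3 → (0, 1, 0, 0)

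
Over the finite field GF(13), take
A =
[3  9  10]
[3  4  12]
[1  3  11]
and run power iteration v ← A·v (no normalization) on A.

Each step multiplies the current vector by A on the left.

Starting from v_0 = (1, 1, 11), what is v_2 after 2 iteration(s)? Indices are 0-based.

v_0 = (1, 1, 11).
v_1 = A·v_0 = (5, 9, 8).
v_2 = A·v_1 = (7, 4, 3).

v_2 = (7, 4, 3)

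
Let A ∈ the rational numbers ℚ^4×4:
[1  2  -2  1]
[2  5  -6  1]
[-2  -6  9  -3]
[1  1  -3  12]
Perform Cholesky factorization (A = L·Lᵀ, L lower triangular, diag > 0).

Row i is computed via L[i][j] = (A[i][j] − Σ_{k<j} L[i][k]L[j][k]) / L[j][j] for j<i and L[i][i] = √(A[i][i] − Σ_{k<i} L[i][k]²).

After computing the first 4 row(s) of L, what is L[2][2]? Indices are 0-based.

L[2][2] = 1

Step 1: L[0][0] = √(1) = 1.
  L[1][0] = (2) / L[0][0] = 2.
Step 2: L[1][1] = √(1) = 1.
  L[2][0] = (-2) / L[0][0] = -2.
  L[2][1] = (-2) / L[1][1] = -2.
Step 3: L[2][2] = √(1) = 1.
  L[3][0] = (1) / L[0][0] = 1.
  L[3][1] = (-1) / L[1][1] = -1.
  L[3][2] = (-3) / L[2][2] = -3.
Step 4: L[3][3] = √(1) = 1.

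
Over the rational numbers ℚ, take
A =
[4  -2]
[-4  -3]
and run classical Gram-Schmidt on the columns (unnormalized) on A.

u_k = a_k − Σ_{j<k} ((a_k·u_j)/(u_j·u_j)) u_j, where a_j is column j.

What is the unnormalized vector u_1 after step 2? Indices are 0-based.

u_1 = (-5/2, -5/2)

Step 1: u_0 = a_0 = (4, -4).
Step 2: u_1 = a_1 − (1/8)·u_0 = (-5/2, -5/2).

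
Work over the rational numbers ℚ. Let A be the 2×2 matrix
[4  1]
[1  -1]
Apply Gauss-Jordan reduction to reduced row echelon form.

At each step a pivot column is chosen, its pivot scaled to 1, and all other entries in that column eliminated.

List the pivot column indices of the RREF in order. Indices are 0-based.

pivot(0,0)=4: scale R0 → (1, 1/4)
  clear (1,0): R1 −= (1)R0 → (0, -5/4)
pivot(1,1)=-5/4: scale R1 → (0, 1)
  clear (0,1): R0 −= (1/4)R1 → (1, 0)

pivot columns: 0, 1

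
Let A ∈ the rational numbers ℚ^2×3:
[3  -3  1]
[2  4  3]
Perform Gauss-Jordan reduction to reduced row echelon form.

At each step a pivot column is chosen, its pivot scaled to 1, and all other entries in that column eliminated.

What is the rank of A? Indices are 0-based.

rank = 2

[1] R0 /= 3  ⇒  (1, -1, 1/3)
     R1 -= 2·R0  ⇒  (0, 6, 7/3)
[2] R1 /= 6  ⇒  (0, 1, 7/18)
     R0 -= -1·R1  ⇒  (1, 0, 13/18)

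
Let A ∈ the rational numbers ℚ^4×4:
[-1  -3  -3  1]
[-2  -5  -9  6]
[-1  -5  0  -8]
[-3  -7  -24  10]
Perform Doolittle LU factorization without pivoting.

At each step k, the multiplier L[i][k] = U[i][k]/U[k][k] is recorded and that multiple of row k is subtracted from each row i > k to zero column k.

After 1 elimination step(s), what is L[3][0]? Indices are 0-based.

[col 0] pivot -1
  R1 -= 2*R0 → (0, 1, -3, 4)  (L[1][0] := 2)
  R2 -= 1*R0 → (0, -2, 3, -9)  (L[2][0] := 1)
  R3 -= 3*R0 → (0, 2, -15, 7)  (L[3][0] := 3)

L[3][0] = 3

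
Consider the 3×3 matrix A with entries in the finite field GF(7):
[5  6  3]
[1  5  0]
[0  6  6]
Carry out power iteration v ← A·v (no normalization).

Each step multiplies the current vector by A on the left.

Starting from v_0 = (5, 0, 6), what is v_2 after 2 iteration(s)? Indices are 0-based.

v_2 = (3, 5, 1)

v_0 = (5, 0, 6).
v_1 = A·v_0 = (1, 5, 1).
v_2 = A·v_1 = (3, 5, 1).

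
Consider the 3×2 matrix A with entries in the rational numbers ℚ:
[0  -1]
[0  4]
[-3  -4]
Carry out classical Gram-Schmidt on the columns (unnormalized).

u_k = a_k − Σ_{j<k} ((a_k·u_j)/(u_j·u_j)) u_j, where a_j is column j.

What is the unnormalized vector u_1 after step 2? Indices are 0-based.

u_1 = (-1, 4, 0)

Step 1: u_0 = a_0 = (0, 0, -3).
Step 2: u_1 = a_1 − (4/3)·u_0 = (-1, 4, 0).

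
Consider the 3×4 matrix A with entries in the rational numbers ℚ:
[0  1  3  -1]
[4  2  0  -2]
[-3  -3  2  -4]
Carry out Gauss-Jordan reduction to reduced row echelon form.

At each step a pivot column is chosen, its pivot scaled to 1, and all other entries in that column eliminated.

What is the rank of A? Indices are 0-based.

rank = 3

[1] R0 <-> R1
[1] R0 /= 4  ⇒  (1, 1/2, 0, -1/2)
     R2 -= -3·R0  ⇒  (0, -3/2, 2, -11/2)
[2] R1 /= 1  ⇒  (0, 1, 3, -1)
     R0 -= 1/2·R1  ⇒  (1, 0, -3/2, 0)
     R2 -= -3/2·R1  ⇒  (0, 0, 13/2, -7)
[3] R2 /= 13/2  ⇒  (0, 0, 1, -14/13)
     R0 -= -3/2·R2  ⇒  (1, 0, 0, -21/13)
     R1 -= 3·R2  ⇒  (0, 1, 0, 29/13)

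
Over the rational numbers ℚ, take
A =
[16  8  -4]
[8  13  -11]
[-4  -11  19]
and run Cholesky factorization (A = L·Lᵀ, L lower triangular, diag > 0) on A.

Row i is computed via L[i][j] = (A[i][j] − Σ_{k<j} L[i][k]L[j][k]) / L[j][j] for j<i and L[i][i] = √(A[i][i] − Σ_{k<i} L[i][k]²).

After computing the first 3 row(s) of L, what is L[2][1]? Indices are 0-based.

Step 1: L[0][0] = √(16) = 4.
  L[1][0] = (8) / L[0][0] = 2.
Step 2: L[1][1] = √(9) = 3.
  L[2][0] = (-4) / L[0][0] = -1.
  L[2][1] = (-9) / L[1][1] = -3.
Step 3: L[2][2] = √(9) = 3.

L[2][1] = -3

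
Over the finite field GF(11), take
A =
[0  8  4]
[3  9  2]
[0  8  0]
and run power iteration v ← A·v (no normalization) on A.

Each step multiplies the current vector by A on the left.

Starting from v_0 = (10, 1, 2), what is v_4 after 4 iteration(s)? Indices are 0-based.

v_4 = (8, 1, 8)

v_0 = (10, 1, 2).
v_1 = A·v_0 = (5, 10, 8).
v_2 = A·v_1 = (2, 0, 3).
v_3 = A·v_2 = (1, 1, 0).
v_4 = A·v_3 = (8, 1, 8).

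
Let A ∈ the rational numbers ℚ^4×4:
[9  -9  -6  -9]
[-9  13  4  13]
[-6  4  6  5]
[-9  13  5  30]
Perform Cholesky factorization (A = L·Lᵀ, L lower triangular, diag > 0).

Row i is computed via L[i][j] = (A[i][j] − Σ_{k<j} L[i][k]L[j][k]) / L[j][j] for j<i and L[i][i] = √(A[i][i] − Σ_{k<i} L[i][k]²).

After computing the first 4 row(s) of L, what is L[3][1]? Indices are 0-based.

L[3][1] = 2

Step 1: L[0][0] = √(9) = 3.
  L[1][0] = (-9) / L[0][0] = -3.
Step 2: L[1][1] = √(4) = 2.
  L[2][0] = (-6) / L[0][0] = -2.
  L[2][1] = (-2) / L[1][1] = -1.
Step 3: L[2][2] = √(1) = 1.
  L[3][0] = (-9) / L[0][0] = -3.
  L[3][1] = (4) / L[1][1] = 2.
  L[3][2] = (1) / L[2][2] = 1.
Step 4: L[3][3] = √(16) = 4.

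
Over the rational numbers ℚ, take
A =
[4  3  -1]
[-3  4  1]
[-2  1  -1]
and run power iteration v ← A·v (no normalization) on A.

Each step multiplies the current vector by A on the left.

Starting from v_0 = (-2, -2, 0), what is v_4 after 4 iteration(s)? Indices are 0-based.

v_0 = (-2, -2, 0).
v_1 = A·v_0 = (-14, -2, 2).
v_2 = A·v_1 = (-64, 36, 24).
v_3 = A·v_2 = (-172, 360, 140).
v_4 = A·v_3 = (252, 2096, 564).

v_4 = (252, 2096, 564)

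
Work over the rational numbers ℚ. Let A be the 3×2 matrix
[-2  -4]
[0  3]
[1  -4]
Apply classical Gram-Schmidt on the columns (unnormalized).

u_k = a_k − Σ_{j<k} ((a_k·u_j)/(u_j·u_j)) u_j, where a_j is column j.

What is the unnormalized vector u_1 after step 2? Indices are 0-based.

u_1 = (-12/5, 3, -24/5)

Step 1: u_0 = a_0 = (-2, 0, 1).
Step 2: u_1 = a_1 − (4/5)·u_0 = (-12/5, 3, -24/5).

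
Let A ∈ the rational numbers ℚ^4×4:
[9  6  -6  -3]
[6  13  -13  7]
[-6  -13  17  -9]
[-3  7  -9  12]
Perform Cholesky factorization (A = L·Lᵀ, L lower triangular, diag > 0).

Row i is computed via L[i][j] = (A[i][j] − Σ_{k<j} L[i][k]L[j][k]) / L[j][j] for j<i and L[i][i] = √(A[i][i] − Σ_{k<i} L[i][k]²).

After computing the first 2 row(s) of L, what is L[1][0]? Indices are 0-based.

L[1][0] = 2

Step 1: L[0][0] = √(9) = 3.
  L[1][0] = (6) / L[0][0] = 2.
Step 2: L[1][1] = √(9) = 3.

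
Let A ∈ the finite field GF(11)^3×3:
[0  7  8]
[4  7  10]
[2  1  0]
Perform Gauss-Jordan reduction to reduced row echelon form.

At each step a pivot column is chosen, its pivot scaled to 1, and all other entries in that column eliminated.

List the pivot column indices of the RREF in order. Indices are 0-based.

pivot(0,0): swap R0↔R1
pivot(0,0)=4: scale R0 → (1, 10, 8)
  clear (2,0): R2 −= (2)R0 → (0, 3, 6)
pivot(1,1)=7: scale R1 → (0, 1, 9)
  clear (0,1): R0 −= (10)R1 → (1, 0, 6)
  clear (2,1): R2 −= (3)R1 → (0, 0, 1)
pivot(2,2)=1: scale R2 → (0, 0, 1)
  clear (0,2): R0 −= (6)R2 → (1, 0, 0)
  clear (1,2): R1 −= (9)R2 → (0, 1, 0)

pivot columns: 0, 1, 2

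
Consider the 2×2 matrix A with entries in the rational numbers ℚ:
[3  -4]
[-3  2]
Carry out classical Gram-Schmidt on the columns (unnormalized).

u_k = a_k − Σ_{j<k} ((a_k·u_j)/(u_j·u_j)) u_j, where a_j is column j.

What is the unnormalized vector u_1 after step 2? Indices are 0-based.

u_1 = (-1, -1)

Step 1: u_0 = a_0 = (3, -3).
Step 2: u_1 = a_1 − (-1)·u_0 = (-1, -1).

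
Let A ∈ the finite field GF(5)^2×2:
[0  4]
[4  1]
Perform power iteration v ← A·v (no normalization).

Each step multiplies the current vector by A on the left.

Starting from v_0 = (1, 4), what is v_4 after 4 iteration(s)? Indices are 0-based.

v_0 = (1, 4).
v_1 = A·v_0 = (1, 3).
v_2 = A·v_1 = (2, 2).
v_3 = A·v_2 = (3, 0).
v_4 = A·v_3 = (0, 2).

v_4 = (0, 2)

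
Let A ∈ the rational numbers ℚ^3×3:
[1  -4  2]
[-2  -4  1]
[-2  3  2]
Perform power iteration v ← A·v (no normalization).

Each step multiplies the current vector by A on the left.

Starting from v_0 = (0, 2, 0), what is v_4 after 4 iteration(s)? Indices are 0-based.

v_4 = (1160, 1578, -312)

v_0 = (0, 2, 0).
v_1 = A·v_0 = (-8, -8, 6).
v_2 = A·v_1 = (36, 54, 4).
v_3 = A·v_2 = (-172, -284, 98).
v_4 = A·v_3 = (1160, 1578, -312).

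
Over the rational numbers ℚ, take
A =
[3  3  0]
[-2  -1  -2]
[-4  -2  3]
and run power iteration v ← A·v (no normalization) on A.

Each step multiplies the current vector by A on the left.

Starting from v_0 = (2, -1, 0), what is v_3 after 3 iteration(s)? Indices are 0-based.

v_0 = (2, -1, 0).
v_1 = A·v_0 = (3, -3, -6).
v_2 = A·v_1 = (0, 9, -24).
v_3 = A·v_2 = (27, 39, -90).

v_3 = (27, 39, -90)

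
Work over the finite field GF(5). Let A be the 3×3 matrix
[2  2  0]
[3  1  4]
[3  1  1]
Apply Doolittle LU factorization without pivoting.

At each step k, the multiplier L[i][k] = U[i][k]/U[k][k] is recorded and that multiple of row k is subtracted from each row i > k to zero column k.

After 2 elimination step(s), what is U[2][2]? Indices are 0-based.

U[2][2] = 2

k=0: U[0][0]=2
  eliminate (1,0): mult=4, new row 1: (0, 3, 4); set L[1][0]=4
  eliminate (2,0): mult=4, new row 2: (0, 3, 1); set L[2][0]=4
k=1: U[1][1]=3
  eliminate (2,1): mult=1, new row 2: (0, 0, 2); set L[2][1]=1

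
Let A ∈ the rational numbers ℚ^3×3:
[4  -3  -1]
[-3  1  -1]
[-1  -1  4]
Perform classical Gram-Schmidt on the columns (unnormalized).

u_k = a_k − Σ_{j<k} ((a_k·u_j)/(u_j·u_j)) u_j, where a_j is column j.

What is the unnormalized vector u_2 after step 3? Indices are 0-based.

Step 1: u_0 = a_0 = (4, -3, -1).
Step 2: u_1 = a_1 − (-7/13)·u_0 = (-11/13, -8/13, -20/13).
Step 3: u_2 = a_2 − (-5/26)·u_0 − (-61/45)·u_1 = (-62/45, -217/90, 31/18).

u_2 = (-62/45, -217/90, 31/18)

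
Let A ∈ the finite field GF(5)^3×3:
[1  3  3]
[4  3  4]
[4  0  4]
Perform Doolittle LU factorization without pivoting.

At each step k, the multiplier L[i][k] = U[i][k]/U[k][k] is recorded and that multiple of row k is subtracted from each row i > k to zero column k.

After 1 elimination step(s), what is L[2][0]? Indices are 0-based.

[col 0] pivot 1
  R1 -= 4*R0 → (0, 1, 2)  (L[1][0] := 4)
  R2 -= 4*R0 → (0, 3, 2)  (L[2][0] := 4)

L[2][0] = 4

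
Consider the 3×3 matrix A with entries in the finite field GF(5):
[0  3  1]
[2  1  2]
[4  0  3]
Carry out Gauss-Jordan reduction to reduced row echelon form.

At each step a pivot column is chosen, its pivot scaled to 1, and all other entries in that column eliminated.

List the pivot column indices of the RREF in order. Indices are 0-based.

pivot columns: 0, 1, 2

step 1: exchange rows 0,1
step 1: normalize row 0 (÷2) = (1, 3, 1)
  row 2: subtract 4×row0 = (0, 3, 4)
step 2: normalize row 1 (÷3) = (0, 1, 2)
  row 0: subtract 3×row1 = (1, 0, 0)
  row 2: subtract 3×row1 = (0, 0, 3)
step 3: normalize row 2 (÷3) = (0, 0, 1)
  row 1: subtract 2×row2 = (0, 1, 0)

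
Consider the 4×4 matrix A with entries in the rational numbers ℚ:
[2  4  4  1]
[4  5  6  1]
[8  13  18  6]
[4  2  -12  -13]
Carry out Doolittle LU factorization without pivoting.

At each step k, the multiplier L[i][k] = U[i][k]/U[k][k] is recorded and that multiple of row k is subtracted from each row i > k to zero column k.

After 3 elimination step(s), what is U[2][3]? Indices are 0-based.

Step 1: pivot at (0,0) is 2.
  row1 ← row1 − (2)·row0  ⇒  L[1][0]=2, U row1=(0, -3, -2, -1)
  row2 ← row2 − (4)·row0  ⇒  L[2][0]=4, U row2=(0, -3, 2, 2)
  row3 ← row3 − (2)·row0  ⇒  L[3][0]=2, U row3=(0, -6, -20, -15)
Step 2: pivot at (1,1) is -3.
  row2 ← row2 − (1)·row1  ⇒  L[2][1]=1, U row2=(0, 0, 4, 3)
  row3 ← row3 − (2)·row1  ⇒  L[3][1]=2, U row3=(0, 0, -16, -13)
Step 3: pivot at (2,2) is 4.
  row3 ← row3 − (-4)·row2  ⇒  L[3][2]=-4, U row3=(0, 0, 0, -1)

U[2][3] = 3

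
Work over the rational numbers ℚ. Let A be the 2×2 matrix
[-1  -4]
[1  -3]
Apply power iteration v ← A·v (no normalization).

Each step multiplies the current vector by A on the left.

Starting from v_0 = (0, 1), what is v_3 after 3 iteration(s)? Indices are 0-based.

v_3 = (-36, 1)

v_0 = (0, 1).
v_1 = A·v_0 = (-4, -3).
v_2 = A·v_1 = (16, 5).
v_3 = A·v_2 = (-36, 1).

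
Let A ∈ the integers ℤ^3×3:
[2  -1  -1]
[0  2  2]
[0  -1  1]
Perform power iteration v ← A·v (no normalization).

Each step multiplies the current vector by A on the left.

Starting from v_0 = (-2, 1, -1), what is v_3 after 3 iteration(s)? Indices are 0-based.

v_0 = (-2, 1, -1).
v_1 = A·v_0 = (-4, 0, -2).
v_2 = A·v_1 = (-6, -4, -2).
v_3 = A·v_2 = (-6, -12, 2).

v_3 = (-6, -12, 2)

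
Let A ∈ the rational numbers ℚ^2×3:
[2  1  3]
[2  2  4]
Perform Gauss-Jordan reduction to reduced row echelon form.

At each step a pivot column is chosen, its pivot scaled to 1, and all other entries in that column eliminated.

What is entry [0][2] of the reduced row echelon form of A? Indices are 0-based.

M[0][2] = 1

pivot(0,0)=2: scale R0 → (1, 1/2, 3/2)
  clear (1,0): R1 −= (2)R0 → (0, 1, 1)
pivot(1,1)=1: scale R1 → (0, 1, 1)
  clear (0,1): R0 −= (1/2)R1 → (1, 0, 1)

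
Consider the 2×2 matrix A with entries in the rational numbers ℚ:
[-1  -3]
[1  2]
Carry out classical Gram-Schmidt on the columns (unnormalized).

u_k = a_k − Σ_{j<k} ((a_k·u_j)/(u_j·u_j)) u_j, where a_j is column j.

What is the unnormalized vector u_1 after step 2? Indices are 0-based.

Step 1: u_0 = a_0 = (-1, 1).
Step 2: u_1 = a_1 − (5/2)·u_0 = (-1/2, -1/2).

u_1 = (-1/2, -1/2)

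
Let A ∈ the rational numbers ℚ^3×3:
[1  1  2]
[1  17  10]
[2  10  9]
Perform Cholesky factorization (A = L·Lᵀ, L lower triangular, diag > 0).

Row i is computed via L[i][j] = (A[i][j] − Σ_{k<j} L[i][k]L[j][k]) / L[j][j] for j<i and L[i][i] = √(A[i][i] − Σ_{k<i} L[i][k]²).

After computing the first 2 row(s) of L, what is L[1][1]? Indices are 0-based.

Step 1: L[0][0] = √(1) = 1.
  L[1][0] = (1) / L[0][0] = 1.
Step 2: L[1][1] = √(16) = 4.

L[1][1] = 4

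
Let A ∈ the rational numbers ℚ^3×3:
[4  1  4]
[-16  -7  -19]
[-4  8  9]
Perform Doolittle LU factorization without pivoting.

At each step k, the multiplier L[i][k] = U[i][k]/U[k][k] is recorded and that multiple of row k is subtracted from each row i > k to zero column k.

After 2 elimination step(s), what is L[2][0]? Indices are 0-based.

L[2][0] = -1

Step 1: pivot at (0,0) is 4.
  row1 ← row1 − (-4)·row0  ⇒  L[1][0]=-4, U row1=(0, -3, -3)
  row2 ← row2 − (-1)·row0  ⇒  L[2][0]=-1, U row2=(0, 9, 13)
Step 2: pivot at (1,1) is -3.
  row2 ← row2 − (-3)·row1  ⇒  L[2][1]=-3, U row2=(0, 0, 4)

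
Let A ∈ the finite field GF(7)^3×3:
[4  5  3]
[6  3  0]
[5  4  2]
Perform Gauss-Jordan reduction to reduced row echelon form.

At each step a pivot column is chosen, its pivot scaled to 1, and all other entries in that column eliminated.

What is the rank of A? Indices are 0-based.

step 1: normalize row 0 (÷4) = (1, 3, 6)
  row 1: subtract 6×row0 = (0, 6, 6)
  row 2: subtract 5×row0 = (0, 3, 0)
step 2: normalize row 1 (÷6) = (0, 1, 1)
  row 0: subtract 3×row1 = (1, 0, 3)
  row 2: subtract 3×row1 = (0, 0, 4)
step 3: normalize row 2 (÷4) = (0, 0, 1)
  row 0: subtract 3×row2 = (1, 0, 0)
  row 1: subtract 1×row2 = (0, 1, 0)

rank = 3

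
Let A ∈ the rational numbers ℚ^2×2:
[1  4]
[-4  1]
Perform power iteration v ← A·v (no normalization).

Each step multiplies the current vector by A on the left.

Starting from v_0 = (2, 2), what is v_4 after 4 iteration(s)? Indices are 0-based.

v_4 = (-158, 802)

v_0 = (2, 2).
v_1 = A·v_0 = (10, -6).
v_2 = A·v_1 = (-14, -46).
v_3 = A·v_2 = (-198, 10).
v_4 = A·v_3 = (-158, 802).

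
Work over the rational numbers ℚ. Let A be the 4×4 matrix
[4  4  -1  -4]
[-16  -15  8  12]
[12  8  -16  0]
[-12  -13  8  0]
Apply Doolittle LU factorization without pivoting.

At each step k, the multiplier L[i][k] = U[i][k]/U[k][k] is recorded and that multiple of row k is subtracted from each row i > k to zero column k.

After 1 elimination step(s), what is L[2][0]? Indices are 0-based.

L[2][0] = 3

k=0: U[0][0]=4
  eliminate (1,0): mult=-4, new row 1: (0, 1, 4, -4); set L[1][0]=-4
  eliminate (2,0): mult=3, new row 2: (0, -4, -13, 12); set L[2][0]=3
  eliminate (3,0): mult=-3, new row 3: (0, -1, 5, -12); set L[3][0]=-3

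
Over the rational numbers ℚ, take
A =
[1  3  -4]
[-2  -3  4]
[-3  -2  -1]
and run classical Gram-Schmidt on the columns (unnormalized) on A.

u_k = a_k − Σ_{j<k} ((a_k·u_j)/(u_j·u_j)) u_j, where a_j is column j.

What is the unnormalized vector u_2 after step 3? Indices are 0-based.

Step 1: u_0 = a_0 = (1, -2, -3).
Step 2: u_1 = a_1 − (15/14)·u_0 = (27/14, -6/7, 17/14).
Step 3: u_2 = a_2 − (-9/14)·u_0 − (-173/83)·u_1 = (55/83, 77/83, -33/83).

u_2 = (55/83, 77/83, -33/83)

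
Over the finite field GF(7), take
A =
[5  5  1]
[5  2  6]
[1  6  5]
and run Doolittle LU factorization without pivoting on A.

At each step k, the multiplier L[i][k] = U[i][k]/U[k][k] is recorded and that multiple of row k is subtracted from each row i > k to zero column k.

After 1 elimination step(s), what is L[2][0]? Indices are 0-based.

[col 0] pivot 5
  R1 -= 1*R0 → (0, 4, 5)  (L[1][0] := 1)
  R2 -= 3*R0 → (0, 5, 2)  (L[2][0] := 3)

L[2][0] = 3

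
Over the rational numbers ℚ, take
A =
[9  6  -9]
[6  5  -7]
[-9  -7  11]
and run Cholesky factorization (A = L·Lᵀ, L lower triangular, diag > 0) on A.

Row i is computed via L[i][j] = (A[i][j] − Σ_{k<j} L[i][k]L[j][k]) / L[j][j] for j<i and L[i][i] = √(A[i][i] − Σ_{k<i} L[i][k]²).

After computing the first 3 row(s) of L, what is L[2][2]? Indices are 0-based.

L[2][2] = 1

Step 1: L[0][0] = √(9) = 3.
  L[1][0] = (6) / L[0][0] = 2.
Step 2: L[1][1] = √(1) = 1.
  L[2][0] = (-9) / L[0][0] = -3.
  L[2][1] = (-1) / L[1][1] = -1.
Step 3: L[2][2] = √(1) = 1.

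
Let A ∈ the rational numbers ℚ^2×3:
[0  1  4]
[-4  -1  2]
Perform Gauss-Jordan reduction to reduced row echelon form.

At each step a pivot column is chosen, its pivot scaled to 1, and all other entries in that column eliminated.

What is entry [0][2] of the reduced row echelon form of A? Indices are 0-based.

step 1: exchange rows 0,1
step 1: normalize row 0 (÷-4) = (1, 1/4, -1/2)
step 2: normalize row 1 (÷1) = (0, 1, 4)
  row 0: subtract 1/4×row1 = (1, 0, -3/2)

M[0][2] = -3/2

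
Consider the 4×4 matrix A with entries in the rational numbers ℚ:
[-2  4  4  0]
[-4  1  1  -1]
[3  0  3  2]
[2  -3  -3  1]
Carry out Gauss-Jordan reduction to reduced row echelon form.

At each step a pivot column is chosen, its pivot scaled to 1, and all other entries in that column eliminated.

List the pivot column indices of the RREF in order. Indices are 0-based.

pivot(0,0)=-2: scale R0 → (1, -2, -2, 0)
  clear (1,0): R1 −= (-4)R0 → (0, -7, -7, -1)
  clear (2,0): R2 −= (3)R0 → (0, 6, 9, 2)
  clear (3,0): R3 −= (2)R0 → (0, 1, 1, 1)
pivot(1,1)=-7: scale R1 → (0, 1, 1, 1/7)
  clear (0,1): R0 −= (-2)R1 → (1, 0, 0, 2/7)
  clear (2,1): R2 −= (6)R1 → (0, 0, 3, 8/7)
  clear (3,1): R3 −= (1)R1 → (0, 0, 0, 6/7)
pivot(2,2)=3: scale R2 → (0, 0, 1, 8/21)
  clear (1,2): R1 −= (1)R2 → (0, 1, 0, -5/21)
pivot(3,3)=6/7: scale R3 → (0, 0, 0, 1)
  clear (0,3): R0 −= (2/7)R3 → (1, 0, 0, 0)
  clear (1,3): R1 −= (-5/21)R3 → (0, 1, 0, 0)
  clear (2,3): R2 −= (8/21)R3 → (0, 0, 1, 0)

pivot columns: 0, 1, 2, 3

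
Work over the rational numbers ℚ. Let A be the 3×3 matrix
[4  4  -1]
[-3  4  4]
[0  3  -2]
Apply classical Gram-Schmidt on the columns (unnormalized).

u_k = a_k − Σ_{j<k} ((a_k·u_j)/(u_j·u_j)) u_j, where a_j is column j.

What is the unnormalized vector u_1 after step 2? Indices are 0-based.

Step 1: u_0 = a_0 = (4, -3, 0).
Step 2: u_1 = a_1 − (4/25)·u_0 = (84/25, 112/25, 3).

u_1 = (84/25, 112/25, 3)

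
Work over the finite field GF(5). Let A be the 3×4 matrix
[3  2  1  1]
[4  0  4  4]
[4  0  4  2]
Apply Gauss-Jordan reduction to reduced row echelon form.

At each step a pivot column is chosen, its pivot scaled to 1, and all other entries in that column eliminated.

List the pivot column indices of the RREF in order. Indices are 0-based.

pivot columns: 0, 1, 3

[1] R0 /= 3  ⇒  (1, 4, 2, 2)
     R1 -= 4·R0  ⇒  (0, 4, 1, 1)
     R2 -= 4·R0  ⇒  (0, 4, 1, 4)
[2] R1 /= 4  ⇒  (0, 1, 4, 4)
     R0 -= 4·R1  ⇒  (1, 0, 1, 1)
     R2 -= 4·R1  ⇒  (0, 0, 0, 3)
column 2 empty below row 2
[3] R2 /= 3  ⇒  (0, 0, 0, 1)
     R0 -= 1·R2  ⇒  (1, 0, 1, 0)
     R1 -= 4·R2  ⇒  (0, 1, 4, 0)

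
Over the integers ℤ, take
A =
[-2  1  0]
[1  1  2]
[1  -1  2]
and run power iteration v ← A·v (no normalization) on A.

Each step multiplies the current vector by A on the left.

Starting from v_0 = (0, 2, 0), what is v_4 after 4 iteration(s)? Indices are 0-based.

v_4 = (-18, -26, -6)

v_0 = (0, 2, 0).
v_1 = A·v_0 = (2, 2, -2).
v_2 = A·v_1 = (-2, 0, -4).
v_3 = A·v_2 = (4, -10, -10).
v_4 = A·v_3 = (-18, -26, -6).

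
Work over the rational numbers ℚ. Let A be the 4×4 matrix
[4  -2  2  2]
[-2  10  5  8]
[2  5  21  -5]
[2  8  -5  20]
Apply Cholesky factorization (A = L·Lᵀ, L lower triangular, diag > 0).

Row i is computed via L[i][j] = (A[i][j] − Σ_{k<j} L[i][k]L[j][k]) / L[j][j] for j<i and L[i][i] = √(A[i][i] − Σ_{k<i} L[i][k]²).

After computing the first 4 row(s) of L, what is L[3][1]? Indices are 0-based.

L[3][1] = 3

Step 1: L[0][0] = √(4) = 2.
  L[1][0] = (-2) / L[0][0] = -1.
Step 2: L[1][1] = √(9) = 3.
  L[2][0] = (2) / L[0][0] = 1.
  L[2][1] = (6) / L[1][1] = 2.
Step 3: L[2][2] = √(16) = 4.
  L[3][0] = (2) / L[0][0] = 1.
  L[3][1] = (9) / L[1][1] = 3.
  L[3][2] = (-12) / L[2][2] = -3.
Step 4: L[3][3] = √(1) = 1.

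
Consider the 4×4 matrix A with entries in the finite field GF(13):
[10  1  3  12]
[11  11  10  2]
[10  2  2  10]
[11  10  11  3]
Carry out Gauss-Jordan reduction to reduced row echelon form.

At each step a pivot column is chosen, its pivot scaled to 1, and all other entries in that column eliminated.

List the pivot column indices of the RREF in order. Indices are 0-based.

pivot columns: 0, 1, 2, 3

pivot(0,0)=10: scale R0 → (1, 4, 12, 9)
  clear (1,0): R1 −= (11)R0 → (0, 6, 8, 7)
  clear (2,0): R2 −= (10)R0 → (0, 1, 12, 11)
  clear (3,0): R3 −= (11)R0 → (0, 5, 9, 8)
pivot(1,1)=6: scale R1 → (0, 1, 10, 12)
  clear (0,1): R0 −= (4)R1 → (1, 0, 11, 0)
  clear (2,1): R2 −= (1)R1 → (0, 0, 2, 12)
  clear (3,1): R3 −= (5)R1 → (0, 0, 11, 0)
pivot(2,2)=2: scale R2 → (0, 0, 1, 6)
  clear (0,2): R0 −= (11)R2 → (1, 0, 0, 12)
  clear (1,2): R1 −= (10)R2 → (0, 1, 0, 4)
  clear (3,2): R3 −= (11)R2 → (0, 0, 0, 12)
pivot(3,3)=12: scale R3 → (0, 0, 0, 1)
  clear (0,3): R0 −= (12)R3 → (1, 0, 0, 0)
  clear (1,3): R1 −= (4)R3 → (0, 1, 0, 0)
  clear (2,3): R2 −= (6)R3 → (0, 0, 1, 0)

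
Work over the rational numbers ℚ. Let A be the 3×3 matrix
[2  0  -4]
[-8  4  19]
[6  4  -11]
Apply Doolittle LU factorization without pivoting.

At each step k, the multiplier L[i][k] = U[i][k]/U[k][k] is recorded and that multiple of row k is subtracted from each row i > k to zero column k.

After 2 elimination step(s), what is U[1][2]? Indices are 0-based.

k=0: U[0][0]=2
  eliminate (1,0): mult=-4, new row 1: (0, 4, 3); set L[1][0]=-4
  eliminate (2,0): mult=3, new row 2: (0, 4, 1); set L[2][0]=3
k=1: U[1][1]=4
  eliminate (2,1): mult=1, new row 2: (0, 0, -2); set L[2][1]=1

U[1][2] = 3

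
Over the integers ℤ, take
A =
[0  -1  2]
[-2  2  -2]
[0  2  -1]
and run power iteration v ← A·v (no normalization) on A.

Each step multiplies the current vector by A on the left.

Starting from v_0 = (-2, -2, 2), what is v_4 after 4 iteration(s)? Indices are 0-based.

v_4 = (-32, 28, 22)

v_0 = (-2, -2, 2).
v_1 = A·v_0 = (6, -4, -6).
v_2 = A·v_1 = (-8, -8, -2).
v_3 = A·v_2 = (4, 4, -14).
v_4 = A·v_3 = (-32, 28, 22).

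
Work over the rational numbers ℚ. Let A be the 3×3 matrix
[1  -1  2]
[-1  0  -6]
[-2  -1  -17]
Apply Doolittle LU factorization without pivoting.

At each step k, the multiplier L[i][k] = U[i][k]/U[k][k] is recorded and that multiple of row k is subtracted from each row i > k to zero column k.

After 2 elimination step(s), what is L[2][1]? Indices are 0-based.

[col 0] pivot 1
  R1 -= -1*R0 → (0, -1, -4)  (L[1][0] := -1)
  R2 -= -2*R0 → (0, -3, -13)  (L[2][0] := -2)
[col 1] pivot -1
  R2 -= 3*R1 → (0, 0, -1)  (L[2][1] := 3)

L[2][1] = 3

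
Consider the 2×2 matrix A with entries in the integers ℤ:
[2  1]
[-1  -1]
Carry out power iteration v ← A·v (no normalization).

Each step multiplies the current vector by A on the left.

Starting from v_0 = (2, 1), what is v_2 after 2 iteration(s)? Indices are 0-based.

v_0 = (2, 1).
v_1 = A·v_0 = (5, -3).
v_2 = A·v_1 = (7, -2).

v_2 = (7, -2)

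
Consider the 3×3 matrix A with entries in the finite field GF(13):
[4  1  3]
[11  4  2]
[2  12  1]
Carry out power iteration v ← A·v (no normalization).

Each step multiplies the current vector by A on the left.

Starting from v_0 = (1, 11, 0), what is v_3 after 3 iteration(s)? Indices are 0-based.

v_0 = (1, 11, 0).
v_1 = A·v_0 = (2, 3, 4).
v_2 = A·v_1 = (10, 3, 5).
v_3 = A·v_2 = (6, 2, 9).

v_3 = (6, 2, 9)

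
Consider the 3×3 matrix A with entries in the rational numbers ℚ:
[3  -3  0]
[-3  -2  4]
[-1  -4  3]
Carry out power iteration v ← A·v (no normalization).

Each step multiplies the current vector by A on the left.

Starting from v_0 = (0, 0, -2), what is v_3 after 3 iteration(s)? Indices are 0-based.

v_3 = (96, 0, 50)

v_0 = (0, 0, -2).
v_1 = A·v_0 = (0, -8, -6).
v_2 = A·v_1 = (24, -8, 14).
v_3 = A·v_2 = (96, 0, 50).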